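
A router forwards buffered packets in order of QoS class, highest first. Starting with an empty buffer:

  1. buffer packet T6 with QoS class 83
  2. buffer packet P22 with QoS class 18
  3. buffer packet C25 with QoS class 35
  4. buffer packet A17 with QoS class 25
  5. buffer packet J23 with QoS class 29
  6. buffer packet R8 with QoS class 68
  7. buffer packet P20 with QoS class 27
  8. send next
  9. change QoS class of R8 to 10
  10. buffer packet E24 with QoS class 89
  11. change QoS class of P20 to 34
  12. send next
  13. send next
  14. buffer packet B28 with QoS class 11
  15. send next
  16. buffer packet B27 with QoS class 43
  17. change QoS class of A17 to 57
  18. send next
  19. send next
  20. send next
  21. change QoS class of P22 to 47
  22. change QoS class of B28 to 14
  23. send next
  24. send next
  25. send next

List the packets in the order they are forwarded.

[T6, E24, C25, P20, A17, B27, J23, P22, B28, R8]

add T6 (QoS class 83) → {T6:83}
add P22 (QoS class 18) → {T6:83, P22:18}
add C25 (QoS class 35) → {T6:83, C25:35, P22:18}
add A17 (QoS class 25) → {T6:83, C25:35, A17:25, P22:18}
add J23 (QoS class 29) → {T6:83, C25:35, J23:29, A17:25, P22:18}
add R8 (QoS class 68) → {T6:83, R8:68, C25:35, J23:29, A17:25, P22:18}
add P20 (QoS class 27) → {T6:83, R8:68, C25:35, J23:29, P20:27, A17:25, P22:18}
send next → T6; now {R8:68, C25:35, J23:29, P20:27, A17:25, P22:18}
update R8 to QoS class 10 → {C25:35, J23:29, P20:27, A17:25, P22:18, R8:10}
add E24 (QoS class 89) → {E24:89, C25:35, J23:29, P20:27, A17:25, P22:18, R8:10}
update P20 to QoS class 34 → {E24:89, C25:35, P20:34, J23:29, A17:25, P22:18, R8:10}
send next → E24; now {C25:35, P20:34, J23:29, A17:25, P22:18, R8:10}
send next → C25; now {P20:34, J23:29, A17:25, P22:18, R8:10}
add B28 (QoS class 11) → {P20:34, J23:29, A17:25, P22:18, B28:11, R8:10}
send next → P20; now {J23:29, A17:25, P22:18, B28:11, R8:10}
add B27 (QoS class 43) → {B27:43, J23:29, A17:25, P22:18, B28:11, R8:10}
update A17 to QoS class 57 → {A17:57, B27:43, J23:29, P22:18, B28:11, R8:10}
send next → A17; now {B27:43, J23:29, P22:18, B28:11, R8:10}
send next → B27; now {J23:29, P22:18, B28:11, R8:10}
send next → J23; now {P22:18, B28:11, R8:10}
update P22 to QoS class 47 → {P22:47, B28:11, R8:10}
update B28 to QoS class 14 → {P22:47, B28:14, R8:10}
send next → P22; now {B28:14, R8:10}
send next → B28; now {R8:10}
send next → R8; now {}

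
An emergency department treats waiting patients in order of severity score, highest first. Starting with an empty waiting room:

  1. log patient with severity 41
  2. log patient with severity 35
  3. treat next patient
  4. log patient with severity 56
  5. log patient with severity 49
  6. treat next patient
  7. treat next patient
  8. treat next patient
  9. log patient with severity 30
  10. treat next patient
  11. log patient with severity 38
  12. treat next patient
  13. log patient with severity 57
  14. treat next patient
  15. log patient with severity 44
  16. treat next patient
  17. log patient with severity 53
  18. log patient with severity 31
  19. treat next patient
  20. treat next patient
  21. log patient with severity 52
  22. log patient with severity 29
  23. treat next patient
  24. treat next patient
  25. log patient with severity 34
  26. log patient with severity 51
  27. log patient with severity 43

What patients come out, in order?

insert 41 → {41}
insert 35 → {41, 35}
treat next patient → 41; now {35}
insert 56 → {56, 35}
insert 49 → {56, 49, 35}
treat next patient → 56; now {49, 35}
treat next patient → 49; now {35}
treat next patient → 35; now {}
insert 30 → {30}
treat next patient → 30; now {}
insert 38 → {38}
treat next patient → 38; now {}
insert 57 → {57}
treat next patient → 57; now {}
insert 44 → {44}
treat next patient → 44; now {}
insert 53 → {53}
insert 31 → {53, 31}
treat next patient → 53; now {31}
treat next patient → 31; now {}
insert 52 → {52}
insert 29 → {52, 29}
treat next patient → 52; now {29}
treat next patient → 29; now {}
insert 34 → {34}
insert 51 → {51, 34}
insert 43 → {51, 43, 34}

41 → 56 → 49 → 35 → 30 → 38 → 57 → 44 → 53 → 31 → 52 → 29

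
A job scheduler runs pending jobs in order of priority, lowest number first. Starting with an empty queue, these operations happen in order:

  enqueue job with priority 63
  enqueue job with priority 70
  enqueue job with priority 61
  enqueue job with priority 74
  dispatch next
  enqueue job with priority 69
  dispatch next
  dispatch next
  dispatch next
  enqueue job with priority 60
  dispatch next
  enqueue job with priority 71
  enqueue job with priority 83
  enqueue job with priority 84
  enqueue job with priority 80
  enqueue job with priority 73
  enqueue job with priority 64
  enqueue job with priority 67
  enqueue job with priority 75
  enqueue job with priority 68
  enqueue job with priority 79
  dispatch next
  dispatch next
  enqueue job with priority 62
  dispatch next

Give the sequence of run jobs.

insert 63 → {63}
insert 70 → {63, 70}
insert 61 → {61, 63, 70}
insert 74 → {61, 63, 70, 74}
dispatch next → 61; now {63, 70, 74}
insert 69 → {63, 69, 70, 74}
dispatch next → 63; now {69, 70, 74}
dispatch next → 69; now {70, 74}
dispatch next → 70; now {74}
insert 60 → {60, 74}
dispatch next → 60; now {74}
insert 71 → {71, 74}
insert 83 → {71, 74, 83}
insert 84 → {71, 74, 83, 84}
insert 80 → {71, 74, 80, 83, 84}
insert 73 → {71, 73, 74, 80, 83, 84}
insert 64 → {64, 71, 73, 74, 80, 83, 84}
insert 67 → {64, 67, 71, 73, 74, 80, 83, 84}
insert 75 → {64, 67, 71, 73, 74, 75, 80, 83, 84}
insert 68 → {64, 67, 68, 71, 73, 74, 75, 80, 83, 84}
insert 79 → {64, 67, 68, 71, 73, 74, 75, 79, 80, 83, 84}
dispatch next → 64; now {67, 68, 71, 73, 74, 75, 79, 80, 83, 84}
dispatch next → 67; now {68, 71, 73, 74, 75, 79, 80, 83, 84}
insert 62 → {62, 68, 71, 73, 74, 75, 79, 80, 83, 84}
dispatch next → 62; now {68, 71, 73, 74, 75, 79, 80, 83, 84}

61, 63, 69, 70, 60, 64, 67, 62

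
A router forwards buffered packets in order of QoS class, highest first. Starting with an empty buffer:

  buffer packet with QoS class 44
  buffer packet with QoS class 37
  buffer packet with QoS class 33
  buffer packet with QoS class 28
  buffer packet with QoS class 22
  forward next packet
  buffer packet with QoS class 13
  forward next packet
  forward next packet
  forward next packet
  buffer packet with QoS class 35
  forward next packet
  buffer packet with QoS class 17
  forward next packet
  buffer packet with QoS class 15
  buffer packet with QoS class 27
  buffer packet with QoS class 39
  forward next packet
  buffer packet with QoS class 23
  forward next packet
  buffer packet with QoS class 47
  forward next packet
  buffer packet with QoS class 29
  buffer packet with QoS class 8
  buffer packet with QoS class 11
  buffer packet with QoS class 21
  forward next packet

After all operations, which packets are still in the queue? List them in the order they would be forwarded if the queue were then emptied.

insert 44 → {44}
insert 37 → {44, 37}
insert 33 → {44, 37, 33}
insert 28 → {44, 37, 33, 28}
insert 22 → {44, 37, 33, 28, 22}
forward next packet → 44; now {37, 33, 28, 22}
insert 13 → {37, 33, 28, 22, 13}
forward next packet → 37; now {33, 28, 22, 13}
forward next packet → 33; now {28, 22, 13}
forward next packet → 28; now {22, 13}
insert 35 → {35, 22, 13}
forward next packet → 35; now {22, 13}
insert 17 → {22, 17, 13}
forward next packet → 22; now {17, 13}
insert 15 → {17, 15, 13}
insert 27 → {27, 17, 15, 13}
insert 39 → {39, 27, 17, 15, 13}
forward next packet → 39; now {27, 17, 15, 13}
insert 23 → {27, 23, 17, 15, 13}
forward next packet → 27; now {23, 17, 15, 13}
insert 47 → {47, 23, 17, 15, 13}
forward next packet → 47; now {23, 17, 15, 13}
insert 29 → {29, 23, 17, 15, 13}
insert 8 → {29, 23, 17, 15, 13, 8}
insert 11 → {29, 23, 17, 15, 13, 11, 8}
insert 21 → {29, 23, 21, 17, 15, 13, 11, 8}
forward next packet → 29; now {23, 21, 17, 15, 13, 11, 8}

23 → 21 → 17 → 15 → 13 → 11 → 8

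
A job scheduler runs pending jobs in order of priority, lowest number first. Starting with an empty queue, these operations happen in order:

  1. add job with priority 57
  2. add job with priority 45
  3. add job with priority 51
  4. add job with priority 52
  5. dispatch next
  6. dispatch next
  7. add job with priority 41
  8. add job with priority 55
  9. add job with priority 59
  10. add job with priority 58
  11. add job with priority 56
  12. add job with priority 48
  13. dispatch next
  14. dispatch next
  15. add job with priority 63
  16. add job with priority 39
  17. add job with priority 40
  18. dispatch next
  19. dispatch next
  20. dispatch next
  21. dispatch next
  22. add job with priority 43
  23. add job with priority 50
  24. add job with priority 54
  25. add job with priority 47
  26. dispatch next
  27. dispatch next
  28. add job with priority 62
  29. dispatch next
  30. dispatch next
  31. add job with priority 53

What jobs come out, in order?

[45, 51, 41, 48, 39, 40, 52, 55, 43, 47, 50, 54]

insert 57 → {57}
insert 45 → {45, 57}
insert 51 → {45, 51, 57}
insert 52 → {45, 51, 52, 57}
dispatch next → 45; now {51, 52, 57}
dispatch next → 51; now {52, 57}
insert 41 → {41, 52, 57}
insert 55 → {41, 52, 55, 57}
insert 59 → {41, 52, 55, 57, 59}
insert 58 → {41, 52, 55, 57, 58, 59}
insert 56 → {41, 52, 55, 56, 57, 58, 59}
insert 48 → {41, 48, 52, 55, 56, 57, 58, 59}
dispatch next → 41; now {48, 52, 55, 56, 57, 58, 59}
dispatch next → 48; now {52, 55, 56, 57, 58, 59}
insert 63 → {52, 55, 56, 57, 58, 59, 63}
insert 39 → {39, 52, 55, 56, 57, 58, 59, 63}
insert 40 → {39, 40, 52, 55, 56, 57, 58, 59, 63}
dispatch next → 39; now {40, 52, 55, 56, 57, 58, 59, 63}
dispatch next → 40; now {52, 55, 56, 57, 58, 59, 63}
dispatch next → 52; now {55, 56, 57, 58, 59, 63}
dispatch next → 55; now {56, 57, 58, 59, 63}
insert 43 → {43, 56, 57, 58, 59, 63}
insert 50 → {43, 50, 56, 57, 58, 59, 63}
insert 54 → {43, 50, 54, 56, 57, 58, 59, 63}
insert 47 → {43, 47, 50, 54, 56, 57, 58, 59, 63}
dispatch next → 43; now {47, 50, 54, 56, 57, 58, 59, 63}
dispatch next → 47; now {50, 54, 56, 57, 58, 59, 63}
insert 62 → {50, 54, 56, 57, 58, 59, 62, 63}
dispatch next → 50; now {54, 56, 57, 58, 59, 62, 63}
dispatch next → 54; now {56, 57, 58, 59, 62, 63}
insert 53 → {53, 56, 57, 58, 59, 62, 63}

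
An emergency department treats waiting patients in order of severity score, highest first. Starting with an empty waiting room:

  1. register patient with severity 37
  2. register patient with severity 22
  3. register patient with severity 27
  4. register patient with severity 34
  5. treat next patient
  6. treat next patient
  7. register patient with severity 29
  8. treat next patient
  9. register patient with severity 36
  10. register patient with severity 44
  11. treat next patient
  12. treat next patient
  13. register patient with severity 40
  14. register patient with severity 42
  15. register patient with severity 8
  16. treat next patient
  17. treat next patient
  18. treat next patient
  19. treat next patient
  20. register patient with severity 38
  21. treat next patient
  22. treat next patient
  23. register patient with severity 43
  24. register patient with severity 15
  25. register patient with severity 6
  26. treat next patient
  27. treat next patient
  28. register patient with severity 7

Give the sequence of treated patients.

insert 37 → {37}
insert 22 → {37, 22}
insert 27 → {37, 27, 22}
insert 34 → {37, 34, 27, 22}
treat next patient → 37; now {34, 27, 22}
treat next patient → 34; now {27, 22}
insert 29 → {29, 27, 22}
treat next patient → 29; now {27, 22}
insert 36 → {36, 27, 22}
insert 44 → {44, 36, 27, 22}
treat next patient → 44; now {36, 27, 22}
treat next patient → 36; now {27, 22}
insert 40 → {40, 27, 22}
insert 42 → {42, 40, 27, 22}
insert 8 → {42, 40, 27, 22, 8}
treat next patient → 42; now {40, 27, 22, 8}
treat next patient → 40; now {27, 22, 8}
treat next patient → 27; now {22, 8}
treat next patient → 22; now {8}
insert 38 → {38, 8}
treat next patient → 38; now {8}
treat next patient → 8; now {}
insert 43 → {43}
insert 15 → {43, 15}
insert 6 → {43, 15, 6}
treat next patient → 43; now {15, 6}
treat next patient → 15; now {6}
insert 7 → {7, 6}

37, 34, 29, 44, 36, 42, 40, 27, 22, 38, 8, 43, 15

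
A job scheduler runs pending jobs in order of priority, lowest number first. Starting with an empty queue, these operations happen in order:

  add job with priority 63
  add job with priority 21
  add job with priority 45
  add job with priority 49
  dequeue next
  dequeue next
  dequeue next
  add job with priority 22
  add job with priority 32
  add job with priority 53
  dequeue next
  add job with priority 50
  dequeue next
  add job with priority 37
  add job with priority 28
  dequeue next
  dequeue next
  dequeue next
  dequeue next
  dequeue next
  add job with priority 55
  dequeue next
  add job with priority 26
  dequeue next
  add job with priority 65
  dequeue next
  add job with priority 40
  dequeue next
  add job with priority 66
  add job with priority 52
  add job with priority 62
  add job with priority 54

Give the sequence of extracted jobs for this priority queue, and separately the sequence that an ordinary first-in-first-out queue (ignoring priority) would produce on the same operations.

priority queue: 21, 45, 49, 22, 32, 28, 37, 50, 53, 63, 55, 26, 65, 40; FIFO queue: 63, 21, 45, 49, 22, 32, 53, 50, 37, 28, 55, 26, 65, 40

insert 63 → {63}
insert 21 → {21, 63}
insert 45 → {21, 45, 63}
insert 49 → {21, 45, 49, 63}
dequeue next → 21; now {45, 49, 63}
dequeue next → 45; now {49, 63}
dequeue next → 49; now {63}
insert 22 → {22, 63}
insert 32 → {22, 32, 63}
insert 53 → {22, 32, 53, 63}
dequeue next → 22; now {32, 53, 63}
insert 50 → {32, 50, 53, 63}
dequeue next → 32; now {50, 53, 63}
insert 37 → {37, 50, 53, 63}
insert 28 → {28, 37, 50, 53, 63}
dequeue next → 28; now {37, 50, 53, 63}
dequeue next → 37; now {50, 53, 63}
dequeue next → 50; now {53, 63}
dequeue next → 53; now {63}
dequeue next → 63; now {}
insert 55 → {55}
dequeue next → 55; now {}
insert 26 → {26}
dequeue next → 26; now {}
insert 65 → {65}
dequeue next → 65; now {}
insert 40 → {40}
dequeue next → 40; now {}
insert 66 → {66}
insert 52 → {52, 66}
insert 62 → {52, 62, 66}
insert 54 → {52, 54, 62, 66}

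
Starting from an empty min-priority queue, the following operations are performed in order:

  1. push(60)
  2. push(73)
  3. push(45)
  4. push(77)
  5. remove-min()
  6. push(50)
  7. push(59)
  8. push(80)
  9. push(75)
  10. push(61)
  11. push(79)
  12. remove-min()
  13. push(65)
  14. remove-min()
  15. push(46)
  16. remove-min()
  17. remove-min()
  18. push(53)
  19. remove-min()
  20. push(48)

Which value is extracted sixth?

53

insert 60 → {60}
insert 73 → {60, 73}
insert 45 → {45, 60, 73}
insert 77 → {45, 60, 73, 77}
remove-min → 45; now {60, 73, 77}
insert 50 → {50, 60, 73, 77}
insert 59 → {50, 59, 60, 73, 77}
insert 80 → {50, 59, 60, 73, 77, 80}
insert 75 → {50, 59, 60, 73, 75, 77, 80}
insert 61 → {50, 59, 60, 61, 73, 75, 77, 80}
insert 79 → {50, 59, 60, 61, 73, 75, 77, 79, 80}
remove-min → 50; now {59, 60, 61, 73, 75, 77, 79, 80}
insert 65 → {59, 60, 61, 65, 73, 75, 77, 79, 80}
remove-min → 59; now {60, 61, 65, 73, 75, 77, 79, 80}
insert 46 → {46, 60, 61, 65, 73, 75, 77, 79, 80}
remove-min → 46; now {60, 61, 65, 73, 75, 77, 79, 80}
remove-min → 60; now {61, 65, 73, 75, 77, 79, 80}
insert 53 → {53, 61, 65, 73, 75, 77, 79, 80}
remove-min → 53; now {61, 65, 73, 75, 77, 79, 80}
insert 48 → {48, 61, 65, 73, 75, 77, 79, 80}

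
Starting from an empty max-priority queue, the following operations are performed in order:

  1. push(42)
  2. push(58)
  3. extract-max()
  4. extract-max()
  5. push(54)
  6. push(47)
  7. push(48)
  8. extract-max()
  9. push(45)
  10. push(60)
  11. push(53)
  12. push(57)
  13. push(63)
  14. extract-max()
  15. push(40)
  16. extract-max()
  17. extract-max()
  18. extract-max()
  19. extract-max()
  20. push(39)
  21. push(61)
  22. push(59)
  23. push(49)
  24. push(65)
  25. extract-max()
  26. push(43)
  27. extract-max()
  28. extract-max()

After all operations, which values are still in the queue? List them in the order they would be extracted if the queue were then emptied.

49 → 47 → 45 → 43 → 40 → 39

insert 42 → {42}
insert 58 → {58, 42}
extract-max → 58; now {42}
extract-max → 42; now {}
insert 54 → {54}
insert 47 → {54, 47}
insert 48 → {54, 48, 47}
extract-max → 54; now {48, 47}
insert 45 → {48, 47, 45}
insert 60 → {60, 48, 47, 45}
insert 53 → {60, 53, 48, 47, 45}
insert 57 → {60, 57, 53, 48, 47, 45}
insert 63 → {63, 60, 57, 53, 48, 47, 45}
extract-max → 63; now {60, 57, 53, 48, 47, 45}
insert 40 → {60, 57, 53, 48, 47, 45, 40}
extract-max → 60; now {57, 53, 48, 47, 45, 40}
extract-max → 57; now {53, 48, 47, 45, 40}
extract-max → 53; now {48, 47, 45, 40}
extract-max → 48; now {47, 45, 40}
insert 39 → {47, 45, 40, 39}
insert 61 → {61, 47, 45, 40, 39}
insert 59 → {61, 59, 47, 45, 40, 39}
insert 49 → {61, 59, 49, 47, 45, 40, 39}
insert 65 → {65, 61, 59, 49, 47, 45, 40, 39}
extract-max → 65; now {61, 59, 49, 47, 45, 40, 39}
insert 43 → {61, 59, 49, 47, 45, 43, 40, 39}
extract-max → 61; now {59, 49, 47, 45, 43, 40, 39}
extract-max → 59; now {49, 47, 45, 43, 40, 39}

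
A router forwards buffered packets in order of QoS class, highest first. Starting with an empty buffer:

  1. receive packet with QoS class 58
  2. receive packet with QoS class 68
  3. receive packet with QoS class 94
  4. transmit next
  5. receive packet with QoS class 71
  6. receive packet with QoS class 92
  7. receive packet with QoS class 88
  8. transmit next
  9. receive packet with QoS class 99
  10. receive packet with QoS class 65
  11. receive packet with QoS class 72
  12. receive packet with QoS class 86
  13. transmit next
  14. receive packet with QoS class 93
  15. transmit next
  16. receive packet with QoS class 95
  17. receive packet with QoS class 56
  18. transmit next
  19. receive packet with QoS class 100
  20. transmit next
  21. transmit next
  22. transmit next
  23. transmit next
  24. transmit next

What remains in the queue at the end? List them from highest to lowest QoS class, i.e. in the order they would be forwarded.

insert 58 → {58}
insert 68 → {68, 58}
insert 94 → {94, 68, 58}
transmit next → 94; now {68, 58}
insert 71 → {71, 68, 58}
insert 92 → {92, 71, 68, 58}
insert 88 → {92, 88, 71, 68, 58}
transmit next → 92; now {88, 71, 68, 58}
insert 99 → {99, 88, 71, 68, 58}
insert 65 → {99, 88, 71, 68, 65, 58}
insert 72 → {99, 88, 72, 71, 68, 65, 58}
insert 86 → {99, 88, 86, 72, 71, 68, 65, 58}
transmit next → 99; now {88, 86, 72, 71, 68, 65, 58}
insert 93 → {93, 88, 86, 72, 71, 68, 65, 58}
transmit next → 93; now {88, 86, 72, 71, 68, 65, 58}
insert 95 → {95, 88, 86, 72, 71, 68, 65, 58}
insert 56 → {95, 88, 86, 72, 71, 68, 65, 58, 56}
transmit next → 95; now {88, 86, 72, 71, 68, 65, 58, 56}
insert 100 → {100, 88, 86, 72, 71, 68, 65, 58, 56}
transmit next → 100; now {88, 86, 72, 71, 68, 65, 58, 56}
transmit next → 88; now {86, 72, 71, 68, 65, 58, 56}
transmit next → 86; now {72, 71, 68, 65, 58, 56}
transmit next → 72; now {71, 68, 65, 58, 56}
transmit next → 71; now {68, 65, 58, 56}

68 → 65 → 58 → 56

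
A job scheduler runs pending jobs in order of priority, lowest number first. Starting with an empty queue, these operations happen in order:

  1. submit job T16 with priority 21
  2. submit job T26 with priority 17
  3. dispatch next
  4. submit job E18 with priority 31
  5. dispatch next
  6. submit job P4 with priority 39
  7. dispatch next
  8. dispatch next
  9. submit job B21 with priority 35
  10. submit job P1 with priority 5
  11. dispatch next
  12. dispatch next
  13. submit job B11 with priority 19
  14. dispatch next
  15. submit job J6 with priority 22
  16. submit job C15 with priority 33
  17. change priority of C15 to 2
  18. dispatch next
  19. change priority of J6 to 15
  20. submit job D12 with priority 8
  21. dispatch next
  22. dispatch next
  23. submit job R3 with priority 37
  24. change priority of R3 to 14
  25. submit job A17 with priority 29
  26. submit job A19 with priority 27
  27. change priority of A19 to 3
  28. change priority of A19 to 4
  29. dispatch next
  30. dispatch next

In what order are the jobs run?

T26 → T16 → E18 → P4 → P1 → B21 → B11 → C15 → D12 → J6 → A19 → R3

add T16 (priority 21) → {T16:21}
add T26 (priority 17) → {T26:17, T16:21}
dispatch next → T26; now {T16:21}
add E18 (priority 31) → {T16:21, E18:31}
dispatch next → T16; now {E18:31}
add P4 (priority 39) → {E18:31, P4:39}
dispatch next → E18; now {P4:39}
dispatch next → P4; now {}
add B21 (priority 35) → {B21:35}
add P1 (priority 5) → {P1:5, B21:35}
dispatch next → P1; now {B21:35}
dispatch next → B21; now {}
add B11 (priority 19) → {B11:19}
dispatch next → B11; now {}
add J6 (priority 22) → {J6:22}
add C15 (priority 33) → {J6:22, C15:33}
update C15 to priority 2 → {C15:2, J6:22}
dispatch next → C15; now {J6:22}
update J6 to priority 15 → {J6:15}
add D12 (priority 8) → {D12:8, J6:15}
dispatch next → D12; now {J6:15}
dispatch next → J6; now {}
add R3 (priority 37) → {R3:37}
update R3 to priority 14 → {R3:14}
add A17 (priority 29) → {R3:14, A17:29}
add A19 (priority 27) → {R3:14, A19:27, A17:29}
update A19 to priority 3 → {A19:3, R3:14, A17:29}
update A19 to priority 4 → {A19:4, R3:14, A17:29}
dispatch next → A19; now {R3:14, A17:29}
dispatch next → R3; now {A17:29}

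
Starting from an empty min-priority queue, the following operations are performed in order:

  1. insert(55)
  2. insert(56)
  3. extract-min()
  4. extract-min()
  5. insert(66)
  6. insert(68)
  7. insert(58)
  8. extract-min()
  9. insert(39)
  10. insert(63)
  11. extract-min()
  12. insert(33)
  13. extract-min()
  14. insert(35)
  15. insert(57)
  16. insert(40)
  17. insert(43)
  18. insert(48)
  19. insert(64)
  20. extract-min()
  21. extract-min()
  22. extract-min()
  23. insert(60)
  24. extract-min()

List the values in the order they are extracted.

55 → 56 → 58 → 39 → 33 → 35 → 40 → 43 → 48

insert 55 → {55}
insert 56 → {55, 56}
extract-min → 55; now {56}
extract-min → 56; now {}
insert 66 → {66}
insert 68 → {66, 68}
insert 58 → {58, 66, 68}
extract-min → 58; now {66, 68}
insert 39 → {39, 66, 68}
insert 63 → {39, 63, 66, 68}
extract-min → 39; now {63, 66, 68}
insert 33 → {33, 63, 66, 68}
extract-min → 33; now {63, 66, 68}
insert 35 → {35, 63, 66, 68}
insert 57 → {35, 57, 63, 66, 68}
insert 40 → {35, 40, 57, 63, 66, 68}
insert 43 → {35, 40, 43, 57, 63, 66, 68}
insert 48 → {35, 40, 43, 48, 57, 63, 66, 68}
insert 64 → {35, 40, 43, 48, 57, 63, 64, 66, 68}
extract-min → 35; now {40, 43, 48, 57, 63, 64, 66, 68}
extract-min → 40; now {43, 48, 57, 63, 64, 66, 68}
extract-min → 43; now {48, 57, 63, 64, 66, 68}
insert 60 → {48, 57, 60, 63, 64, 66, 68}
extract-min → 48; now {57, 60, 63, 64, 66, 68}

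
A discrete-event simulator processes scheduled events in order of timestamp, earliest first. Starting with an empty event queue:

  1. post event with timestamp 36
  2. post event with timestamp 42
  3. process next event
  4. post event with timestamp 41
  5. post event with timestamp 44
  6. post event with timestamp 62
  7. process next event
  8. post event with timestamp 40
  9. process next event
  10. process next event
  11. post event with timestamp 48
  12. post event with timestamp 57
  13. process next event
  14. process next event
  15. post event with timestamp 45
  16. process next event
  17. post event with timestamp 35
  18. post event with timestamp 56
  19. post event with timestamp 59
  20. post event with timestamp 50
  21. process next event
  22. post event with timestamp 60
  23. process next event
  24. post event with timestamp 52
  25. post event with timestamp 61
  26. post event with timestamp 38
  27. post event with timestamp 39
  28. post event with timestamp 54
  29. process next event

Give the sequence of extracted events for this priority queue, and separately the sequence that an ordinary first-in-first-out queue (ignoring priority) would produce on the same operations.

priority queue: 36, 41, 40, 42, 44, 48, 45, 35, 50, 38; FIFO queue: [36, 42, 41, 44, 62, 40, 48, 57, 45, 35]

insert 36 → {36}
insert 42 → {36, 42}
process next event → 36; now {42}
insert 41 → {41, 42}
insert 44 → {41, 42, 44}
insert 62 → {41, 42, 44, 62}
process next event → 41; now {42, 44, 62}
insert 40 → {40, 42, 44, 62}
process next event → 40; now {42, 44, 62}
process next event → 42; now {44, 62}
insert 48 → {44, 48, 62}
insert 57 → {44, 48, 57, 62}
process next event → 44; now {48, 57, 62}
process next event → 48; now {57, 62}
insert 45 → {45, 57, 62}
process next event → 45; now {57, 62}
insert 35 → {35, 57, 62}
insert 56 → {35, 56, 57, 62}
insert 59 → {35, 56, 57, 59, 62}
insert 50 → {35, 50, 56, 57, 59, 62}
process next event → 35; now {50, 56, 57, 59, 62}
insert 60 → {50, 56, 57, 59, 60, 62}
process next event → 50; now {56, 57, 59, 60, 62}
insert 52 → {52, 56, 57, 59, 60, 62}
insert 61 → {52, 56, 57, 59, 60, 61, 62}
insert 38 → {38, 52, 56, 57, 59, 60, 61, 62}
insert 39 → {38, 39, 52, 56, 57, 59, 60, 61, 62}
insert 54 → {38, 39, 52, 54, 56, 57, 59, 60, 61, 62}
process next event → 38; now {39, 52, 54, 56, 57, 59, 60, 61, 62}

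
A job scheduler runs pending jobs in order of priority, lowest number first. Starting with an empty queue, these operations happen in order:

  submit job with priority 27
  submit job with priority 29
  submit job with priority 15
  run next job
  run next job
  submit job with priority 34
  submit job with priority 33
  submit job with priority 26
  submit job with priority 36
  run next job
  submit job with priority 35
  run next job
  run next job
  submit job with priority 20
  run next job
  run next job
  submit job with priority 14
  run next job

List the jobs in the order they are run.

15, 27, 26, 29, 33, 20, 34, 14

insert 27 → {27}
insert 29 → {27, 29}
insert 15 → {15, 27, 29}
run next job → 15; now {27, 29}
run next job → 27; now {29}
insert 34 → {29, 34}
insert 33 → {29, 33, 34}
insert 26 → {26, 29, 33, 34}
insert 36 → {26, 29, 33, 34, 36}
run next job → 26; now {29, 33, 34, 36}
insert 35 → {29, 33, 34, 35, 36}
run next job → 29; now {33, 34, 35, 36}
run next job → 33; now {34, 35, 36}
insert 20 → {20, 34, 35, 36}
run next job → 20; now {34, 35, 36}
run next job → 34; now {35, 36}
insert 14 → {14, 35, 36}
run next job → 14; now {35, 36}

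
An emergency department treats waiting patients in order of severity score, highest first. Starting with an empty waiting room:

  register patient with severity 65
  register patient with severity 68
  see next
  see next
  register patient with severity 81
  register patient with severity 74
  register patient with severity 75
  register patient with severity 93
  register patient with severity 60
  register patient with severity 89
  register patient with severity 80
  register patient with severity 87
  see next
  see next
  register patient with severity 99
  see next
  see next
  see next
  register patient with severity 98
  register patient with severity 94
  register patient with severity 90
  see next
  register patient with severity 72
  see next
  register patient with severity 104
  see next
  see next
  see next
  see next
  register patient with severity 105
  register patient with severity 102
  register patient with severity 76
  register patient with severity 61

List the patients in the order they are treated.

insert 65 → {65}
insert 68 → {68, 65}
see next → 68; now {65}
see next → 65; now {}
insert 81 → {81}
insert 74 → {81, 74}
insert 75 → {81, 75, 74}
insert 93 → {93, 81, 75, 74}
insert 60 → {93, 81, 75, 74, 60}
insert 89 → {93, 89, 81, 75, 74, 60}
insert 80 → {93, 89, 81, 80, 75, 74, 60}
insert 87 → {93, 89, 87, 81, 80, 75, 74, 60}
see next → 93; now {89, 87, 81, 80, 75, 74, 60}
see next → 89; now {87, 81, 80, 75, 74, 60}
insert 99 → {99, 87, 81, 80, 75, 74, 60}
see next → 99; now {87, 81, 80, 75, 74, 60}
see next → 87; now {81, 80, 75, 74, 60}
see next → 81; now {80, 75, 74, 60}
insert 98 → {98, 80, 75, 74, 60}
insert 94 → {98, 94, 80, 75, 74, 60}
insert 90 → {98, 94, 90, 80, 75, 74, 60}
see next → 98; now {94, 90, 80, 75, 74, 60}
insert 72 → {94, 90, 80, 75, 74, 72, 60}
see next → 94; now {90, 80, 75, 74, 72, 60}
insert 104 → {104, 90, 80, 75, 74, 72, 60}
see next → 104; now {90, 80, 75, 74, 72, 60}
see next → 90; now {80, 75, 74, 72, 60}
see next → 80; now {75, 74, 72, 60}
see next → 75; now {74, 72, 60}
insert 105 → {105, 74, 72, 60}
insert 102 → {105, 102, 74, 72, 60}
insert 76 → {105, 102, 76, 74, 72, 60}
insert 61 → {105, 102, 76, 74, 72, 61, 60}

68 → 65 → 93 → 89 → 99 → 87 → 81 → 98 → 94 → 104 → 90 → 80 → 75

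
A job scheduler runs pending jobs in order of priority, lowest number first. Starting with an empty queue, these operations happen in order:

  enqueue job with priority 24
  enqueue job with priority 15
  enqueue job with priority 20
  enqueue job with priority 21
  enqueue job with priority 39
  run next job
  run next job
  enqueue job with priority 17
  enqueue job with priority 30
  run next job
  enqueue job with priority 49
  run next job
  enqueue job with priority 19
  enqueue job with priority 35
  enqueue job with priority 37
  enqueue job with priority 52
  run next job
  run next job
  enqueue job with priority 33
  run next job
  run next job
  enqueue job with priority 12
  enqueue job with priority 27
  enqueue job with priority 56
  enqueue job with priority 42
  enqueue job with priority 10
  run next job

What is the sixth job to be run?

insert 24 → {24}
insert 15 → {15, 24}
insert 20 → {15, 20, 24}
insert 21 → {15, 20, 21, 24}
insert 39 → {15, 20, 21, 24, 39}
run next job → 15; now {20, 21, 24, 39}
run next job → 20; now {21, 24, 39}
insert 17 → {17, 21, 24, 39}
insert 30 → {17, 21, 24, 30, 39}
run next job → 17; now {21, 24, 30, 39}
insert 49 → {21, 24, 30, 39, 49}
run next job → 21; now {24, 30, 39, 49}
insert 19 → {19, 24, 30, 39, 49}
insert 35 → {19, 24, 30, 35, 39, 49}
insert 37 → {19, 24, 30, 35, 37, 39, 49}
insert 52 → {19, 24, 30, 35, 37, 39, 49, 52}
run next job → 19; now {24, 30, 35, 37, 39, 49, 52}
run next job → 24; now {30, 35, 37, 39, 49, 52}
insert 33 → {30, 33, 35, 37, 39, 49, 52}
run next job → 30; now {33, 35, 37, 39, 49, 52}
run next job → 33; now {35, 37, 39, 49, 52}
insert 12 → {12, 35, 37, 39, 49, 52}
insert 27 → {12, 27, 35, 37, 39, 49, 52}
insert 56 → {12, 27, 35, 37, 39, 49, 52, 56}
insert 42 → {12, 27, 35, 37, 39, 42, 49, 52, 56}
insert 10 → {10, 12, 27, 35, 37, 39, 42, 49, 52, 56}
run next job → 10; now {12, 27, 35, 37, 39, 42, 49, 52, 56}

24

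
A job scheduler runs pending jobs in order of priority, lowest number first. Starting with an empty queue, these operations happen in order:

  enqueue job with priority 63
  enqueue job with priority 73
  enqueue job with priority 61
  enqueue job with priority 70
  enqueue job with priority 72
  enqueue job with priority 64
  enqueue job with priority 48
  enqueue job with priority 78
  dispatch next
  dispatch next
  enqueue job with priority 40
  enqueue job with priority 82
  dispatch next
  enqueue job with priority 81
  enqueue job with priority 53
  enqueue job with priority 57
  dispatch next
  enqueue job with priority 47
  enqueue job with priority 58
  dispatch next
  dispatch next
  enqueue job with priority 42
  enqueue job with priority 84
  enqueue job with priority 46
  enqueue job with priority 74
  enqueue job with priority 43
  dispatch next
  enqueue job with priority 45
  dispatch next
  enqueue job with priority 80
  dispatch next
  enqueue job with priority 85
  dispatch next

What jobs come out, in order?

48, 61, 40, 53, 47, 57, 42, 43, 45, 46

insert 63 → {63}
insert 73 → {63, 73}
insert 61 → {61, 63, 73}
insert 70 → {61, 63, 70, 73}
insert 72 → {61, 63, 70, 72, 73}
insert 64 → {61, 63, 64, 70, 72, 73}
insert 48 → {48, 61, 63, 64, 70, 72, 73}
insert 78 → {48, 61, 63, 64, 70, 72, 73, 78}
dispatch next → 48; now {61, 63, 64, 70, 72, 73, 78}
dispatch next → 61; now {63, 64, 70, 72, 73, 78}
insert 40 → {40, 63, 64, 70, 72, 73, 78}
insert 82 → {40, 63, 64, 70, 72, 73, 78, 82}
dispatch next → 40; now {63, 64, 70, 72, 73, 78, 82}
insert 81 → {63, 64, 70, 72, 73, 78, 81, 82}
insert 53 → {53, 63, 64, 70, 72, 73, 78, 81, 82}
insert 57 → {53, 57, 63, 64, 70, 72, 73, 78, 81, 82}
dispatch next → 53; now {57, 63, 64, 70, 72, 73, 78, 81, 82}
insert 47 → {47, 57, 63, 64, 70, 72, 73, 78, 81, 82}
insert 58 → {47, 57, 58, 63, 64, 70, 72, 73, 78, 81, 82}
dispatch next → 47; now {57, 58, 63, 64, 70, 72, 73, 78, 81, 82}
dispatch next → 57; now {58, 63, 64, 70, 72, 73, 78, 81, 82}
insert 42 → {42, 58, 63, 64, 70, 72, 73, 78, 81, 82}
insert 84 → {42, 58, 63, 64, 70, 72, 73, 78, 81, 82, 84}
insert 46 → {42, 46, 58, 63, 64, 70, 72, 73, 78, 81, 82, 84}
insert 74 → {42, 46, 58, 63, 64, 70, 72, 73, 74, 78, 81, 82, 84}
insert 43 → {42, 43, 46, 58, 63, 64, 70, 72, 73, 74, 78, 81, 82, 84}
dispatch next → 42; now {43, 46, 58, 63, 64, 70, 72, 73, 74, 78, 81, 82, 84}
insert 45 → {43, 45, 46, 58, 63, 64, 70, 72, 73, 74, 78, 81, 82, 84}
dispatch next → 43; now {45, 46, 58, 63, 64, 70, 72, 73, 74, 78, 81, 82, 84}
insert 80 → {45, 46, 58, 63, 64, 70, 72, 73, 74, 78, 80, 81, 82, 84}
dispatch next → 45; now {46, 58, 63, 64, 70, 72, 73, 74, 78, 80, 81, 82, 84}
insert 85 → {46, 58, 63, 64, 70, 72, 73, 74, 78, 80, 81, 82, 84, 85}
dispatch next → 46; now {58, 63, 64, 70, 72, 73, 74, 78, 80, 81, 82, 84, 85}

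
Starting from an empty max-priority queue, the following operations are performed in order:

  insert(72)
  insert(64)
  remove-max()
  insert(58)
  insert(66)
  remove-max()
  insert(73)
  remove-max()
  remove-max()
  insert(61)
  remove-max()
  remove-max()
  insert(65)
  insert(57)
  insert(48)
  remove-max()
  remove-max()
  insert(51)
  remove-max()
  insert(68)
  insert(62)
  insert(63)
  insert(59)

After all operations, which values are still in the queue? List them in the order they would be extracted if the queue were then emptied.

insert 72 → {72}
insert 64 → {72, 64}
remove-max → 72; now {64}
insert 58 → {64, 58}
insert 66 → {66, 64, 58}
remove-max → 66; now {64, 58}
insert 73 → {73, 64, 58}
remove-max → 73; now {64, 58}
remove-max → 64; now {58}
insert 61 → {61, 58}
remove-max → 61; now {58}
remove-max → 58; now {}
insert 65 → {65}
insert 57 → {65, 57}
insert 48 → {65, 57, 48}
remove-max → 65; now {57, 48}
remove-max → 57; now {48}
insert 51 → {51, 48}
remove-max → 51; now {48}
insert 68 → {68, 48}
insert 62 → {68, 62, 48}
insert 63 → {68, 63, 62, 48}
insert 59 → {68, 63, 62, 59, 48}

[68, 63, 62, 59, 48]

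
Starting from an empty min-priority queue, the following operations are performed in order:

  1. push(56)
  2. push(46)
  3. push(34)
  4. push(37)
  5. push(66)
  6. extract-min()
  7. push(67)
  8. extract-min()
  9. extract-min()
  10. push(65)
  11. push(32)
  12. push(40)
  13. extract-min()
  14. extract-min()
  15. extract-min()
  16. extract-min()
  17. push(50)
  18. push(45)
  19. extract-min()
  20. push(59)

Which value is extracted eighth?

insert 56 → {56}
insert 46 → {46, 56}
insert 34 → {34, 46, 56}
insert 37 → {34, 37, 46, 56}
insert 66 → {34, 37, 46, 56, 66}
extract-min → 34; now {37, 46, 56, 66}
insert 67 → {37, 46, 56, 66, 67}
extract-min → 37; now {46, 56, 66, 67}
extract-min → 46; now {56, 66, 67}
insert 65 → {56, 65, 66, 67}
insert 32 → {32, 56, 65, 66, 67}
insert 40 → {32, 40, 56, 65, 66, 67}
extract-min → 32; now {40, 56, 65, 66, 67}
extract-min → 40; now {56, 65, 66, 67}
extract-min → 56; now {65, 66, 67}
extract-min → 65; now {66, 67}
insert 50 → {50, 66, 67}
insert 45 → {45, 50, 66, 67}
extract-min → 45; now {50, 66, 67}
insert 59 → {50, 59, 66, 67}

45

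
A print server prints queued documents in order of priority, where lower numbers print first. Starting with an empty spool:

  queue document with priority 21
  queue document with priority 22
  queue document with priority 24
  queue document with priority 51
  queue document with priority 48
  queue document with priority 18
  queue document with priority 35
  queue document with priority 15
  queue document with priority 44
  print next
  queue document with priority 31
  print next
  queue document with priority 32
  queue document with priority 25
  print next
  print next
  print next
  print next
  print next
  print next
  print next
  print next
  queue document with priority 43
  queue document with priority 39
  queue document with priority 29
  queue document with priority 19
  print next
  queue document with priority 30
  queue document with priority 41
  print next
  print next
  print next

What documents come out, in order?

insert 21 → {21}
insert 22 → {21, 22}
insert 24 → {21, 22, 24}
insert 51 → {21, 22, 24, 51}
insert 48 → {21, 22, 24, 48, 51}
insert 18 → {18, 21, 22, 24, 48, 51}
insert 35 → {18, 21, 22, 24, 35, 48, 51}
insert 15 → {15, 18, 21, 22, 24, 35, 48, 51}
insert 44 → {15, 18, 21, 22, 24, 35, 44, 48, 51}
print next → 15; now {18, 21, 22, 24, 35, 44, 48, 51}
insert 31 → {18, 21, 22, 24, 31, 35, 44, 48, 51}
print next → 18; now {21, 22, 24, 31, 35, 44, 48, 51}
insert 32 → {21, 22, 24, 31, 32, 35, 44, 48, 51}
insert 25 → {21, 22, 24, 25, 31, 32, 35, 44, 48, 51}
print next → 21; now {22, 24, 25, 31, 32, 35, 44, 48, 51}
print next → 22; now {24, 25, 31, 32, 35, 44, 48, 51}
print next → 24; now {25, 31, 32, 35, 44, 48, 51}
print next → 25; now {31, 32, 35, 44, 48, 51}
print next → 31; now {32, 35, 44, 48, 51}
print next → 32; now {35, 44, 48, 51}
print next → 35; now {44, 48, 51}
print next → 44; now {48, 51}
insert 43 → {43, 48, 51}
insert 39 → {39, 43, 48, 51}
insert 29 → {29, 39, 43, 48, 51}
insert 19 → {19, 29, 39, 43, 48, 51}
print next → 19; now {29, 39, 43, 48, 51}
insert 30 → {29, 30, 39, 43, 48, 51}
insert 41 → {29, 30, 39, 41, 43, 48, 51}
print next → 29; now {30, 39, 41, 43, 48, 51}
print next → 30; now {39, 41, 43, 48, 51}
print next → 39; now {41, 43, 48, 51}

15 → 18 → 21 → 22 → 24 → 25 → 31 → 32 → 35 → 44 → 19 → 29 → 30 → 39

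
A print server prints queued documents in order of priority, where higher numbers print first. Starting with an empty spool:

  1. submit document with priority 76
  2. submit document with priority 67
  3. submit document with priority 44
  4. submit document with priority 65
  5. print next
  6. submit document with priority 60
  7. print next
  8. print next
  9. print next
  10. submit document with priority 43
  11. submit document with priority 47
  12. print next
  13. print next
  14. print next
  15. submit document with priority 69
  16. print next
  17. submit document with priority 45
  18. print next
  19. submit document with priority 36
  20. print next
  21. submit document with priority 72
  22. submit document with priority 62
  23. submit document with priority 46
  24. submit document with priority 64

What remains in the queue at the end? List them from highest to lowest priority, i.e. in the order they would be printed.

insert 76 → {76}
insert 67 → {76, 67}
insert 44 → {76, 67, 44}
insert 65 → {76, 67, 65, 44}
print next → 76; now {67, 65, 44}
insert 60 → {67, 65, 60, 44}
print next → 67; now {65, 60, 44}
print next → 65; now {60, 44}
print next → 60; now {44}
insert 43 → {44, 43}
insert 47 → {47, 44, 43}
print next → 47; now {44, 43}
print next → 44; now {43}
print next → 43; now {}
insert 69 → {69}
print next → 69; now {}
insert 45 → {45}
print next → 45; now {}
insert 36 → {36}
print next → 36; now {}
insert 72 → {72}
insert 62 → {72, 62}
insert 46 → {72, 62, 46}
insert 64 → {72, 64, 62, 46}

[72, 64, 62, 46]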